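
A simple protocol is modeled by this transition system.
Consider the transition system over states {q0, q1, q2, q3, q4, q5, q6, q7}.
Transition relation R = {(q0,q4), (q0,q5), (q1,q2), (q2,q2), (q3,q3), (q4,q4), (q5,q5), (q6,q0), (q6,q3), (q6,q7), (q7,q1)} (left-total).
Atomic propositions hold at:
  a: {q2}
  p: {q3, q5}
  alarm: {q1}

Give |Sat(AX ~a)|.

6

Sat(~a) = {q0, q1, q3, q4, q5, q6, q7}
Sat(AX ~a) = {s : every successor in {q0, q1, q3, q4, q5, q6, q7}} = {q0, q3, q4, q5, q6, q7}
|Sat(AX ~a)| = |{q0, q3, q4, q5, q6, q7}| = 6.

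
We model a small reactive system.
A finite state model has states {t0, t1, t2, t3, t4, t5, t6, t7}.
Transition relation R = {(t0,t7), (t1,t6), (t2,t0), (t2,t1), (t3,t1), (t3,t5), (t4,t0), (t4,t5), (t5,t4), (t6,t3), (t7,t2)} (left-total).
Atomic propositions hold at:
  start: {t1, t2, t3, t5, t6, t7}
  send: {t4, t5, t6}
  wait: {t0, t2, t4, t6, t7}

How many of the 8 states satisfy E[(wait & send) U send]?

Sat(wait & send) = {t4, t6}
E[(wait & send) U send]: least fixpoint, start Z0 = Sat(send) = {t4, t5, t6}, add states in Sat(wait & send) with some successor in Z. Already a fixed point.
Sat(E[(wait & send) U send]) = {t4, t5, t6}
|Sat(E[(wait & send) U send])| = |{t4, t5, t6}| = 3.

3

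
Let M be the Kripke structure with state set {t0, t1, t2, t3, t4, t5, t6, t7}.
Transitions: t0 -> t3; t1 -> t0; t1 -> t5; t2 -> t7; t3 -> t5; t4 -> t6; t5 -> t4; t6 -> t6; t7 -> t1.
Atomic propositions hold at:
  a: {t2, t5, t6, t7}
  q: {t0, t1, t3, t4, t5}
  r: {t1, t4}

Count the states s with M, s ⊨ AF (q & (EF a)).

7

EF a: least fixpoint, start Z0 = {t2, t5, t6, t7}, add states with some successor in Z. Z1 = {t1, t2, t3, t4, t5, t6, t7}; Z2 = {t0, t1, t2, t3, t4, t5, t6, t7}; fixed.
Sat(EF a) = {t0, t1, t2, t3, t4, t5, t6, t7}
Sat(q & (EF a)) = {t0, t1, t3, t4, t5}
AF (q & (EF a)): least fixpoint, start Z0 = {t0, t1, t3, t4, t5}, add states with every successor in Z. Z1 = {t0, t1, t3, t4, t5, t7}; Z2 = {t0, t1, t2, t3, t4, t5, t7}; fixed.
Sat(AF (q & (EF a))) = {t0, t1, t2, t3, t4, t5, t7}
|Sat(AF (q & (EF a)))| = |{t0, t1, t2, t3, t4, t5, t7}| = 7.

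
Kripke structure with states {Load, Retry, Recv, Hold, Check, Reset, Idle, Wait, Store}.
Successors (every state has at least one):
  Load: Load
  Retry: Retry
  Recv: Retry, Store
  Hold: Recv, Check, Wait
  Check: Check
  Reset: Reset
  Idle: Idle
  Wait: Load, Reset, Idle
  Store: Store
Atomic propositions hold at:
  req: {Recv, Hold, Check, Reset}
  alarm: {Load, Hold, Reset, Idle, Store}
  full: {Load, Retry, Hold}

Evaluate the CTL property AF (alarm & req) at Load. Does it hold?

No

Sat(alarm & req) = {Hold, Reset}
AF (alarm & req): least fixpoint, start Z0 = {Hold, Reset}, add states with every successor in Z. Already a fixed point.
Sat(AF (alarm & req)) = {Hold, Reset}
Load ∉ Sat(AF (alarm & req)) = {Hold, Reset}, so the formula does not hold at Load.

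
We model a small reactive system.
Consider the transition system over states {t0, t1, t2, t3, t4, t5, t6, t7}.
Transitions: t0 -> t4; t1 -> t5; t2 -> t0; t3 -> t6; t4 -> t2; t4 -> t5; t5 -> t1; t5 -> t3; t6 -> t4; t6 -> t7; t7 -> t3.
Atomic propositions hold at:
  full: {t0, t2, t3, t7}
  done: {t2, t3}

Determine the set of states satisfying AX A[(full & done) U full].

Sat(full & done) = {t2, t3}
A[(full & done) U full]: least fixpoint, start Z0 = Sat(full) = {t0, t2, t3, t7}, add states in Sat(full & done) with every successor in Z. Already a fixed point.
Sat(A[(full & done) U full]) = {t0, t2, t3, t7}
Sat(AX A[(full & done) U full]) = {s : every successor in {t0, t2, t3, t7}} = {t2, t7}

{t2, t7}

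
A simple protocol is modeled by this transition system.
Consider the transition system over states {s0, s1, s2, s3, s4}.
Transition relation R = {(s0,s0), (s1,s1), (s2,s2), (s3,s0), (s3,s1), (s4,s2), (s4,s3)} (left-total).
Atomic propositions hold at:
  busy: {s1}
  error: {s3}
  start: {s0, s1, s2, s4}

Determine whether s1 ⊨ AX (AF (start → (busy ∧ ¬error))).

Yes

Sat(¬error) = {s0, s1, s2, s4}
Sat(busy ∧ ¬error) = {s1}
Sat(start → (busy ∧ ¬error)) = {s1, s3}
AF (start → (busy ∧ ¬error)): least fixpoint, start Z0 = {s1, s3}, add states with every successor in Z. Already a fixed point.
Sat(AF (start → (busy ∧ ¬error))) = {s1, s3}
Sat(AX (AF (start → (busy ∧ ¬error)))) = {s : every successor in {s1, s3}} = {s1}
s1 ∈ Sat(AX (AF (start → (busy ∧ ¬error)))) = {s1}, so the formula holds at s1.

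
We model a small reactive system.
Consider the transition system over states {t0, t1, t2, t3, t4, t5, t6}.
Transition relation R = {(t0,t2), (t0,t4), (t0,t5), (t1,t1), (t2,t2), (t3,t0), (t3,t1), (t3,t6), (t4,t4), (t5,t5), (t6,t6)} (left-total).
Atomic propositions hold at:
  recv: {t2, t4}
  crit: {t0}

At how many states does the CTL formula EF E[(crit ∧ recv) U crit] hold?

Sat(crit ∧ recv) = ∅
E[(crit ∧ recv) U crit]: least fixpoint, start Z0 = Sat(crit) = {t0}, add states in Sat(crit ∧ recv) with some successor in Z. Already a fixed point.
Sat(E[(crit ∧ recv) U crit]) = {t0}
EF E[(crit ∧ recv) U crit]: least fixpoint, start Z0 = {t0}, add states with some successor in Z. Z1 = {t0, t3}; fixed.
Sat(EF E[(crit ∧ recv) U crit]) = {t0, t3}
|Sat(EF E[(crit ∧ recv) U crit])| = |{t0, t3}| = 2.

2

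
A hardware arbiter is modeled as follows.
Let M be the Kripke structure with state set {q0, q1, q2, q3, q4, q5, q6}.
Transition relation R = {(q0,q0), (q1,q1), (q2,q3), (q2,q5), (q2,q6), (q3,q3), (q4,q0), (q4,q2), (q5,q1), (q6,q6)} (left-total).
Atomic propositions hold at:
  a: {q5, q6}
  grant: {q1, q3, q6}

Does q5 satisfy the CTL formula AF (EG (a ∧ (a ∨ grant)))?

No

Sat(a ∨ grant) = {q1, q3, q5, q6}
Sat(a ∧ (a ∨ grant)) = {q5, q6}
EG (a ∧ (a ∨ grant)): greatest fixpoint, start Z0 = {q5, q6}, keep only states in Sat with some successor in Z. Z1 = {q6}; fixed.
Sat(EG (a ∧ (a ∨ grant))) = {q6}
AF (EG (a ∧ (a ∨ grant))): least fixpoint, start Z0 = {q6}, add states with every successor in Z. Already a fixed point.
Sat(AF (EG (a ∧ (a ∨ grant)))) = {q6}
q5 ∉ Sat(AF (EG (a ∧ (a ∨ grant)))) = {q6}, so the formula does not hold at q5.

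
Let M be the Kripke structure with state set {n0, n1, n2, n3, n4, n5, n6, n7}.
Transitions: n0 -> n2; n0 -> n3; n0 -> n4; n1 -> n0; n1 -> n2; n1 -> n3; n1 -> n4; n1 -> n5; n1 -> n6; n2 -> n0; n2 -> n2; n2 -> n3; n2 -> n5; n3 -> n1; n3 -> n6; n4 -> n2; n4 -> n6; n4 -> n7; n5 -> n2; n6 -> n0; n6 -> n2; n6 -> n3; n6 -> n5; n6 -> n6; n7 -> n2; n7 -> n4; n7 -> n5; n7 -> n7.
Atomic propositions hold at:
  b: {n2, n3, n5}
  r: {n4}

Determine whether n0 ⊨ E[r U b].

No

E[r U b]: least fixpoint, start Z0 = Sat(b) = {n2, n3, n5}, add states in Sat(r) with some successor in Z. Z1 = {n2, n3, n4, n5}; fixed.
Sat(E[r U b]) = {n2, n3, n4, n5}
n0 ∉ Sat(E[r U b]) = {n2, n3, n4, n5}, so the formula does not hold at n0.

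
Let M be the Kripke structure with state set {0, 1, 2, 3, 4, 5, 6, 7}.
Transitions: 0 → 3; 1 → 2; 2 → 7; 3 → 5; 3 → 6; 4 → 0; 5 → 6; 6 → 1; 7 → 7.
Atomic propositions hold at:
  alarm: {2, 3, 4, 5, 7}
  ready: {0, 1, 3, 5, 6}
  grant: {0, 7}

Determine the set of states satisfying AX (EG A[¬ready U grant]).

Sat(¬ready) = {2, 4, 7}
A[¬ready U grant]: least fixpoint, start Z0 = Sat(grant) = {0, 7}, add states in Sat(¬ready) with every successor in Z. Z1 = {0, 2, 4, 7}; fixed.
Sat(A[¬ready U grant]) = {0, 2, 4, 7}
EG A[¬ready U grant]: greatest fixpoint, start Z0 = {0, 2, 4, 7}, keep only states in Sat with some successor in Z. Z1 = {2, 4, 7}; Z2 = {2, 7}; fixed.
Sat(EG A[¬ready U grant]) = {2, 7}
Sat(AX (EG A[¬ready U grant])) = {s : every successor in {2, 7}} = {1, 2, 7}

{1, 2, 7}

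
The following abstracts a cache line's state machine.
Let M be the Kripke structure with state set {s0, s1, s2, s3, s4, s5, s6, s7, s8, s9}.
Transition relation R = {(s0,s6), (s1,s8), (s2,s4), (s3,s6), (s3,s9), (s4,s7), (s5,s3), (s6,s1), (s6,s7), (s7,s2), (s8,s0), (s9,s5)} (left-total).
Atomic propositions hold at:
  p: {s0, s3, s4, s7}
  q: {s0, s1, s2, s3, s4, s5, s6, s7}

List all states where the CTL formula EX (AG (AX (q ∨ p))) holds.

{s2, s4, s6, s7}

Sat(q ∨ p) = {s0, s1, s2, s3, s4, s5, s6, s7}
Sat(AX (q ∨ p)) = {s : every successor in {s0, s1, s2, s3, s4, s5, s6, s7}} = {s0, s2, s4, s5, s6, s7, s8, s9}
AG (AX (q ∨ p)): greatest fixpoint, start Z0 = {s0, s2, s4, s5, s6, s7, s8, s9}, keep only states in Sat with every successor in Z. Z1 = {s0, s2, s4, s7, s8, s9}; Z2 = {s2, s4, s7, s8}; Z3 = {s2, s4, s7}; fixed.
Sat(AG (AX (q ∨ p))) = {s2, s4, s7}
Sat(EX (AG (AX (q ∨ p)))) = {s : some successor in {s2, s4, s7}} = {s2, s4, s6, s7}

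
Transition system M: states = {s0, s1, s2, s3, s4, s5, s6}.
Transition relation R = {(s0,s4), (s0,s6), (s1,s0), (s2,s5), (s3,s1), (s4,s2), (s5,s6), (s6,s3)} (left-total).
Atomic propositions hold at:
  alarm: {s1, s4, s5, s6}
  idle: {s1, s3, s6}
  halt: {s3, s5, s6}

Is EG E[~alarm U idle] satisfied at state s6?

Yes

Sat(~alarm) = {s0, s2, s3}
E[~alarm U idle]: least fixpoint, start Z0 = Sat(idle) = {s1, s3, s6}, add states in Sat(~alarm) with some successor in Z. Z1 = {s0, s1, s3, s6}; fixed.
Sat(E[~alarm U idle]) = {s0, s1, s3, s6}
EG E[~alarm U idle]: greatest fixpoint, start Z0 = {s0, s1, s3, s6}, keep only states in Sat with some successor in Z. Already a fixed point.
Sat(EG E[~alarm U idle]) = {s0, s1, s3, s6}
s6 ∈ Sat(EG E[~alarm U idle]) = {s0, s1, s3, s6}, so the formula holds at s6.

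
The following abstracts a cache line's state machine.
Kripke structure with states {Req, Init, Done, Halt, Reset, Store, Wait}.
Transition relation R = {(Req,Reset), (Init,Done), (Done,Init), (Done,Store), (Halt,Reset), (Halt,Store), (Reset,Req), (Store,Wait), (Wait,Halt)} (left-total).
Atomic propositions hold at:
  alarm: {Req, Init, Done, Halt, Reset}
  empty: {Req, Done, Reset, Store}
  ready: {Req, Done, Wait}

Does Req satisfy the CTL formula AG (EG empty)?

Yes

EG empty: greatest fixpoint, start Z0 = {Req, Done, Reset, Store}, keep only states in Sat with some successor in Z. Z1 = {Req, Done, Reset}; Z2 = {Req, Reset}; fixed.
Sat(EG empty) = {Req, Reset}
AG (EG empty): greatest fixpoint, start Z0 = {Req, Reset}, keep only states in Sat with every successor in Z. Already a fixed point.
Sat(AG (EG empty)) = {Req, Reset}
Req ∈ Sat(AG (EG empty)) = {Req, Reset}, so the formula holds at Req.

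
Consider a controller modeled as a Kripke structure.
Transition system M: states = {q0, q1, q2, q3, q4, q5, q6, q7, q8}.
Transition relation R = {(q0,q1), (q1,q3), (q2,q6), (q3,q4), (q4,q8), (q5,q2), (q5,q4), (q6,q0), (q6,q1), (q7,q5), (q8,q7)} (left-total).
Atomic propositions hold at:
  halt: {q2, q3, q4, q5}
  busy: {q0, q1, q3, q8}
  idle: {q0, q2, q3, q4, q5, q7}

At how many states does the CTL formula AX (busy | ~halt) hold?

Sat(~halt) = {q0, q1, q6, q7, q8}
Sat(busy | ~halt) = {q0, q1, q3, q6, q7, q8}
Sat(AX (busy | ~halt)) = {s : every successor in {q0, q1, q3, q6, q7, q8}} = {q0, q1, q2, q4, q6, q8}
|Sat(AX (busy | ~halt))| = |{q0, q1, q2, q4, q6, q8}| = 6.

6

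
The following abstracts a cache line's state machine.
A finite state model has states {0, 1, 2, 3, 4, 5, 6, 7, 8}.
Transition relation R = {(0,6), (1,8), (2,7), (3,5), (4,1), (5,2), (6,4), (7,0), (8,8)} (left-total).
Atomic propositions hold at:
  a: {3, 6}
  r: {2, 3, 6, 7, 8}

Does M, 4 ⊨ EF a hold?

EF a: least fixpoint, start Z0 = {3, 6}, add states with some successor in Z. Z1 = {0, 3, 6}; Z2 = {0, 3, 6, 7}; Z3 = {0, 2, 3, 6, 7}; Z4 = {0, 2, 3, 5, 6, 7}; fixed.
Sat(EF a) = {0, 2, 3, 5, 6, 7}
4 ∉ Sat(EF a) = {0, 2, 3, 5, 6, 7}, so the formula does not hold at 4.

No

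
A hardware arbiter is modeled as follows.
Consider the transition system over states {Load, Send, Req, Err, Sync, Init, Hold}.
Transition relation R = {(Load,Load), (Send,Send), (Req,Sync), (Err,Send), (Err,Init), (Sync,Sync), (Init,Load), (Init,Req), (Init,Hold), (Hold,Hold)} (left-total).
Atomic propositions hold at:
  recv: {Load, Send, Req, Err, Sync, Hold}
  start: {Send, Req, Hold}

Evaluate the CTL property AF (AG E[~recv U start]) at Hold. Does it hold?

Sat(~recv) = {Init}
E[~recv U start]: least fixpoint, start Z0 = Sat(start) = {Send, Req, Hold}, add states in Sat(~recv) with some successor in Z. Z1 = {Send, Req, Init, Hold}; fixed.
Sat(E[~recv U start]) = {Send, Req, Init, Hold}
AG E[~recv U start]: greatest fixpoint, start Z0 = {Send, Req, Init, Hold}, keep only states in Sat with every successor in Z. Z1 = {Send, Hold}; fixed.
Sat(AG E[~recv U start]) = {Send, Hold}
AF (AG E[~recv U start]): least fixpoint, start Z0 = {Send, Hold}, add states with every successor in Z. Already a fixed point.
Sat(AF (AG E[~recv U start])) = {Send, Hold}
Hold ∈ Sat(AF (AG E[~recv U start])) = {Send, Hold}, so the formula holds at Hold.

Yes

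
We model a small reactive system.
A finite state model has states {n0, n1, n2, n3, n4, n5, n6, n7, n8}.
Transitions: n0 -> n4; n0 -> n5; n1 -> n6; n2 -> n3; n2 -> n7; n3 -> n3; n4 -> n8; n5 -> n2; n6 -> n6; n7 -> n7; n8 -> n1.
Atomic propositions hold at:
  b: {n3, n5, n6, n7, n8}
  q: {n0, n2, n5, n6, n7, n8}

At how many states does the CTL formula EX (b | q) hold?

8

Sat(b | q) = {n0, n2, n3, n5, n6, n7, n8}
Sat(EX (b | q)) = {s : some successor in {n0, n2, n3, n5, n6, n7, n8}} = {n0, n1, n2, n3, n4, n5, n6, n7}
|Sat(EX (b | q))| = |{n0, n1, n2, n3, n4, n5, n6, n7}| = 8.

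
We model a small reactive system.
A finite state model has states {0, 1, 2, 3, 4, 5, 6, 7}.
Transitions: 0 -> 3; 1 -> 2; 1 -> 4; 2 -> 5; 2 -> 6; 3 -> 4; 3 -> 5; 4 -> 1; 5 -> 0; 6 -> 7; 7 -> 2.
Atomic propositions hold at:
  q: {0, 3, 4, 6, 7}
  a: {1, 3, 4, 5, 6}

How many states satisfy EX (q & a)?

4

Sat(q & a) = {3, 4, 6}
Sat(EX (q & a)) = {s : some successor in {3, 4, 6}} = {0, 1, 2, 3}
|Sat(EX (q & a))| = |{0, 1, 2, 3}| = 4.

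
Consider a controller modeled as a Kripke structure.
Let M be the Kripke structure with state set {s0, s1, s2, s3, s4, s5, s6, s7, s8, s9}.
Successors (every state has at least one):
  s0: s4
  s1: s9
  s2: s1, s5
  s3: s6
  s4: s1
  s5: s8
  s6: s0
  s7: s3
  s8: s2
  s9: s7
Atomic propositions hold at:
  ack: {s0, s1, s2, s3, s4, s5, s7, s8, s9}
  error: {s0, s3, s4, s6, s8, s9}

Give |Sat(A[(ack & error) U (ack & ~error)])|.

8

Sat(ack & error) = {s0, s3, s4, s8, s9}
Sat(~error) = {s1, s2, s5, s7}
Sat(ack & ~error) = {s1, s2, s5, s7}
A[(ack & error) U (ack & ~error)]: least fixpoint, start Z0 = Sat((ack & ~error)) = {s1, s2, s5, s7}, add states in Sat(ack & error) with every successor in Z. Z1 = {s1, s2, s4, s5, s7, s8, s9}; Z2 = {s0, s1, s2, s4, s5, s7, s8, s9}; fixed.
Sat(A[(ack & error) U (ack & ~error)]) = {s0, s1, s2, s4, s5, s7, s8, s9}
|Sat(A[(ack & error) U (ack & ~error)])| = |{s0, s1, s2, s4, s5, s7, s8, s9}| = 8.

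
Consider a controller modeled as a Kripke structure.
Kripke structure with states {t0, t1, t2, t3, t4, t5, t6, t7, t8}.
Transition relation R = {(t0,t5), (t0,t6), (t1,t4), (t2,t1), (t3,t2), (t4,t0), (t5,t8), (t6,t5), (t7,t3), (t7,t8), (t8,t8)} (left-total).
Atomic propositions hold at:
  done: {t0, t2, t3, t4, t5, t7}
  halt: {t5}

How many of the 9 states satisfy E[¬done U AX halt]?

Sat(¬done) = {t1, t6, t8}
Sat(AX halt) = {s : every successor in {t5}} = {t6}
E[¬done U AX halt]: least fixpoint, start Z0 = Sat(AX halt) = {t6}, add states in Sat(¬done) with some successor in Z. Already a fixed point.
Sat(E[¬done U AX halt]) = {t6}
|Sat(E[¬done U AX halt])| = |{t6}| = 1.

1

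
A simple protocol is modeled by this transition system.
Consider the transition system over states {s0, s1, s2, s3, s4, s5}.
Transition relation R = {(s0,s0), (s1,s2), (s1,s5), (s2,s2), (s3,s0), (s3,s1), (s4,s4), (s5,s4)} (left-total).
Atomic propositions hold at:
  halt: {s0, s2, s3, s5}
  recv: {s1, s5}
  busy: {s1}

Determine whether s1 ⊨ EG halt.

No

EG halt: greatest fixpoint, start Z0 = {s0, s2, s3, s5}, keep only states in Sat with some successor in Z. Z1 = {s0, s2, s3}; fixed.
Sat(EG halt) = {s0, s2, s3}
s1 ∉ Sat(EG halt) = {s0, s2, s3}, so the formula does not hold at s1.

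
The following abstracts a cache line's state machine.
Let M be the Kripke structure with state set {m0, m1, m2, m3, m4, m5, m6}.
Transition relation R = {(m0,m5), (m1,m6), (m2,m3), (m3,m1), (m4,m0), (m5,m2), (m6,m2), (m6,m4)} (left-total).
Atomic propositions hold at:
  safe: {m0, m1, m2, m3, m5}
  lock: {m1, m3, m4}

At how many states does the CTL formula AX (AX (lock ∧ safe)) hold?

Sat(lock ∧ safe) = {m1, m3}
Sat(AX (lock ∧ safe)) = {s : every successor in {m1, m3}} = {m2, m3}
Sat(AX (AX (lock ∧ safe))) = {s : every successor in {m2, m3}} = {m2, m5}
|Sat(AX (AX (lock ∧ safe)))| = |{m2, m5}| = 2.

2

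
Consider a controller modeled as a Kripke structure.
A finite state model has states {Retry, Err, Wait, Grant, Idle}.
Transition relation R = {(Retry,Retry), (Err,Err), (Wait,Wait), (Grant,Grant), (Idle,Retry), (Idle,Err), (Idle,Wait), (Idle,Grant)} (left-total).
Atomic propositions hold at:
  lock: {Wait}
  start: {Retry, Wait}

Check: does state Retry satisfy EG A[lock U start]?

Yes

A[lock U start]: least fixpoint, start Z0 = Sat(start) = {Retry, Wait}, add states in Sat(lock) with every successor in Z. Already a fixed point.
Sat(A[lock U start]) = {Retry, Wait}
EG A[lock U start]: greatest fixpoint, start Z0 = {Retry, Wait}, keep only states in Sat with some successor in Z. Already a fixed point.
Sat(EG A[lock U start]) = {Retry, Wait}
Retry ∈ Sat(EG A[lock U start]) = {Retry, Wait}, so the formula holds at Retry.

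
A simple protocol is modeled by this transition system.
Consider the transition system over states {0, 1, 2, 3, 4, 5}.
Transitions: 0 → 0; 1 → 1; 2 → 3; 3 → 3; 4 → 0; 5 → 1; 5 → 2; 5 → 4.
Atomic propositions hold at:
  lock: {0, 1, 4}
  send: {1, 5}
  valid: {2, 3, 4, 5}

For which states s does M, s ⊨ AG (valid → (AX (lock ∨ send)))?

Sat(lock ∨ send) = {0, 1, 4, 5}
Sat(AX (lock ∨ send)) = {s : every successor in {0, 1, 4, 5}} = {0, 1, 4}
Sat(valid → (AX (lock ∨ send))) = {0, 1, 4}
AG (valid → (AX (lock ∨ send))): greatest fixpoint, start Z0 = {0, 1, 4}, keep only states in Sat with every successor in Z. Already a fixed point.
Sat(AG (valid → (AX (lock ∨ send)))) = {0, 1, 4}

{0, 1, 4}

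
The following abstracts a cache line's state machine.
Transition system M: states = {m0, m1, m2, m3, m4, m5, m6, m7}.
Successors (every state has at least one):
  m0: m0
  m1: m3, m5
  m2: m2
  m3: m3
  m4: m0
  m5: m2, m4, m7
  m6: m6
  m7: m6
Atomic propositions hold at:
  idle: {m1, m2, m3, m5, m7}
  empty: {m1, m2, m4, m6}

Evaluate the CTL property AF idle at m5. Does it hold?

Yes

AF idle: least fixpoint, start Z0 = {m1, m2, m3, m5, m7}, add states with every successor in Z. Already a fixed point.
Sat(AF idle) = {m1, m2, m3, m5, m7}
m5 ∈ Sat(AF idle) = {m1, m2, m3, m5, m7}, so the formula holds at m5.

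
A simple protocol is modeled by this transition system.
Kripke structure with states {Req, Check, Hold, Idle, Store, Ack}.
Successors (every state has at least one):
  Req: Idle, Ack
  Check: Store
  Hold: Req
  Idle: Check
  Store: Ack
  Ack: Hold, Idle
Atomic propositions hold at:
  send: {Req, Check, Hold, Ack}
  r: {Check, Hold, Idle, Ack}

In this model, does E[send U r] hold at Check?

E[send U r]: least fixpoint, start Z0 = Sat(r) = {Check, Hold, Idle, Ack}, add states in Sat(send) with some successor in Z. Z1 = {Req, Check, Hold, Idle, Ack}; fixed.
Sat(E[send U r]) = {Req, Check, Hold, Idle, Ack}
Check ∈ Sat(E[send U r]) = {Req, Check, Hold, Idle, Ack}, so the formula holds at Check.

Yes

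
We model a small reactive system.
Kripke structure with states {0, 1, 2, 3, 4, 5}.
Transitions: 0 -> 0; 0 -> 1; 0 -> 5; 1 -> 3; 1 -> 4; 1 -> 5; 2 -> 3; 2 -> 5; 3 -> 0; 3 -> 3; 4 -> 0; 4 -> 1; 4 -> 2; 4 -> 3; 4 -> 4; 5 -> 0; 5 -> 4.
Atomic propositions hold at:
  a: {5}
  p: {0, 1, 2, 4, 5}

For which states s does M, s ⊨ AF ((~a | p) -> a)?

{5}

Sat(~a) = {0, 1, 2, 3, 4}
Sat(~a | p) = {0, 1, 2, 3, 4, 5}
Sat((~a | p) -> a) = {5}
AF ((~a | p) -> a): least fixpoint, start Z0 = {5}, add states with every successor in Z. Already a fixed point.
Sat(AF ((~a | p) -> a)) = {5}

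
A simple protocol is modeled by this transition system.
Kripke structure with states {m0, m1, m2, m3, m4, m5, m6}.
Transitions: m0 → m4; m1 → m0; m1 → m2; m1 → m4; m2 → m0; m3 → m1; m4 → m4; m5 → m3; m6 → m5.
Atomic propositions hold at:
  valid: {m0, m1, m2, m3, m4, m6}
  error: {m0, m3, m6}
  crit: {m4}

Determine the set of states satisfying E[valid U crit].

E[valid U crit]: least fixpoint, start Z0 = Sat(crit) = {m4}, add states in Sat(valid) with some successor in Z. Z1 = {m0, m1, m4}; Z2 = {m0, m1, m2, m3, m4}; fixed.
Sat(E[valid U crit]) = {m0, m1, m2, m3, m4}

{m0, m1, m2, m3, m4}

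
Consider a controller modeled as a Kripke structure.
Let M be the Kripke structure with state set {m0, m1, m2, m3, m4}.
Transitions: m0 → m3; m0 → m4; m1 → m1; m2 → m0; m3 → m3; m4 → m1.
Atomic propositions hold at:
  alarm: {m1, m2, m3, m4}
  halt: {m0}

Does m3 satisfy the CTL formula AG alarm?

AG alarm: greatest fixpoint, start Z0 = {m1, m2, m3, m4}, keep only states in Sat with every successor in Z. Z1 = {m1, m3, m4}; fixed.
Sat(AG alarm) = {m1, m3, m4}
m3 ∈ Sat(AG alarm) = {m1, m3, m4}, so the formula holds at m3.

Yes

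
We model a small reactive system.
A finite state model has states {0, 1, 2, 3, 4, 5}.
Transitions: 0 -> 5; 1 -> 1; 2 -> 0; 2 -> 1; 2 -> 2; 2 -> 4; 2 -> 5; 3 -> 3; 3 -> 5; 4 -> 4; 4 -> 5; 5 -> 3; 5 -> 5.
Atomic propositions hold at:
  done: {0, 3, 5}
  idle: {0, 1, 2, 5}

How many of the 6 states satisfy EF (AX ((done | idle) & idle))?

Sat(done | idle) = {0, 1, 2, 3, 5}
Sat((done | idle) & idle) = {0, 1, 2, 5}
Sat(AX ((done | idle) & idle)) = {s : every successor in {0, 1, 2, 5}} = {0, 1}
EF (AX ((done | idle) & idle)): least fixpoint, start Z0 = {0, 1}, add states with some successor in Z. Z1 = {0, 1, 2}; fixed.
Sat(EF (AX ((done | idle) & idle))) = {0, 1, 2}
|Sat(EF (AX ((done | idle) & idle)))| = |{0, 1, 2}| = 3.

3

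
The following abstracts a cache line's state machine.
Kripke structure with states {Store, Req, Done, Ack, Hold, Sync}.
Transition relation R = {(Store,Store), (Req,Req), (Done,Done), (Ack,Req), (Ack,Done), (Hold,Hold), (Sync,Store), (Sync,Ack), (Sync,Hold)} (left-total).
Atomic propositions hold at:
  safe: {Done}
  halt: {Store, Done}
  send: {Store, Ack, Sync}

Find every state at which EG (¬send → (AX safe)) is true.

Sat(¬send) = {Req, Done, Hold}
Sat(AX safe) = {s : every successor in {Done}} = {Done}
Sat(¬send → (AX safe)) = {Store, Done, Ack, Sync}
EG (¬send → (AX safe)): greatest fixpoint, start Z0 = {Store, Done, Ack, Sync}, keep only states in Sat with some successor in Z. Already a fixed point.
Sat(EG (¬send → (AX safe))) = {Store, Done, Ack, Sync}

{Store, Done, Ack, Sync}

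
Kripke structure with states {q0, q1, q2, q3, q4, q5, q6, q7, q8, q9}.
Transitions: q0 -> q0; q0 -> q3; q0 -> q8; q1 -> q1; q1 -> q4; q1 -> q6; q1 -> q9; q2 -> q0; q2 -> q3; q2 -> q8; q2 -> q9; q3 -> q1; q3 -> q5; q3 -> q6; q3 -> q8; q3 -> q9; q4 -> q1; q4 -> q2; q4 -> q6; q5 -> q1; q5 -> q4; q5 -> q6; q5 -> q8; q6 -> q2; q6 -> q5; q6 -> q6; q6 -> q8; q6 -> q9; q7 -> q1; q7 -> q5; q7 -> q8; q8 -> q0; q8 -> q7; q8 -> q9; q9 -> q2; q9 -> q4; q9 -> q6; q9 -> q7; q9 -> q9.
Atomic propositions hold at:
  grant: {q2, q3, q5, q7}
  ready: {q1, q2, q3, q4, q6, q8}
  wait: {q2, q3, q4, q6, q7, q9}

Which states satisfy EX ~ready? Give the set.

{q0, q1, q2, q3, q6, q7, q8, q9}

Sat(~ready) = {q0, q5, q7, q9}
Sat(EX ~ready) = {s : some successor in {q0, q5, q7, q9}} = {q0, q1, q2, q3, q6, q7, q8, q9}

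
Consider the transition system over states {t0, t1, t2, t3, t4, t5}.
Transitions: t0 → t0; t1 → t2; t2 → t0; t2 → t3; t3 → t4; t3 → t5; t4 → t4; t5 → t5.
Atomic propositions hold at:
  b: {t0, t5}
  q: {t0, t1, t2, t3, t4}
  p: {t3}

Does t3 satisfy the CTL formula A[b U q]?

Yes

A[b U q]: least fixpoint, start Z0 = Sat(q) = {t0, t1, t2, t3, t4}, add states in Sat(b) with every successor in Z. Already a fixed point.
Sat(A[b U q]) = {t0, t1, t2, t3, t4}
t3 ∈ Sat(A[b U q]) = {t0, t1, t2, t3, t4}, so the formula holds at t3.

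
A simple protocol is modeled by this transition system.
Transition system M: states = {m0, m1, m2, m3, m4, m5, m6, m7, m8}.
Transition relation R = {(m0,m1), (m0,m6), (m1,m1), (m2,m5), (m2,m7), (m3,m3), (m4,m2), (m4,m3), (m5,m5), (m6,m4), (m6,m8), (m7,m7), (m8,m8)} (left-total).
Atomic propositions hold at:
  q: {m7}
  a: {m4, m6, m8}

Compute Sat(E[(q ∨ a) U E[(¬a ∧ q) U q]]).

{m7}

Sat(q ∨ a) = {m4, m6, m7, m8}
Sat(¬a) = {m0, m1, m2, m3, m5, m7}
Sat(¬a ∧ q) = {m7}
E[(¬a ∧ q) U q]: least fixpoint, start Z0 = Sat(q) = {m7}, add states in Sat(¬a ∧ q) with some successor in Z. Already a fixed point.
Sat(E[(¬a ∧ q) U q]) = {m7}
E[(q ∨ a) U E[(¬a ∧ q) U q]]: least fixpoint, start Z0 = Sat(E[(¬a ∧ q) U q]) = {m7}, add states in Sat(q ∨ a) with some successor in Z. Already a fixed point.
Sat(E[(q ∨ a) U E[(¬a ∧ q) U q]]) = {m7}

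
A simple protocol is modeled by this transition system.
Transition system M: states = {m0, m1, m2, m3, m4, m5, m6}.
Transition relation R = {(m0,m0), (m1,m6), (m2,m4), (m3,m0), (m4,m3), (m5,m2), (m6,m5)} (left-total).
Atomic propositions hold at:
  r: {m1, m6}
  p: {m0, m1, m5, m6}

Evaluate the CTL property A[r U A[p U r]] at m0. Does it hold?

No

A[p U r]: least fixpoint, start Z0 = Sat(r) = {m1, m6}, add states in Sat(p) with every successor in Z. Already a fixed point.
Sat(A[p U r]) = {m1, m6}
A[r U A[p U r]]: least fixpoint, start Z0 = Sat(A[p U r]) = {m1, m6}, add states in Sat(r) with every successor in Z. Already a fixed point.
Sat(A[r U A[p U r]]) = {m1, m6}
m0 ∉ Sat(A[r U A[p U r]]) = {m1, m6}, so the formula does not hold at m0.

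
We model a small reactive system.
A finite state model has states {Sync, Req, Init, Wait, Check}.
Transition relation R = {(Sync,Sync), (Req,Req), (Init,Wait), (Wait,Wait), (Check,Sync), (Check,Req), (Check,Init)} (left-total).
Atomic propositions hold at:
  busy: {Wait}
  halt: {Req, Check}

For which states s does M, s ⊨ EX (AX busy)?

Sat(AX busy) = {s : every successor in {Wait}} = {Init, Wait}
Sat(EX (AX busy)) = {s : some successor in {Init, Wait}} = {Init, Wait, Check}

{Init, Wait, Check}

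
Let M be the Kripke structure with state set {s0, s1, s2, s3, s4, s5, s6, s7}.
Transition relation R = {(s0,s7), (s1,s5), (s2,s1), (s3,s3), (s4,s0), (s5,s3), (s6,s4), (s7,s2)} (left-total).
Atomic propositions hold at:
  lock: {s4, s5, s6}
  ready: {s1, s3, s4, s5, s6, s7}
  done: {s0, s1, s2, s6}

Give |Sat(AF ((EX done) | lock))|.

7

Sat(EX done) = {s : some successor in {s0, s1, s2, s6}} = {s2, s4, s7}
Sat((EX done) | lock) = {s2, s4, s5, s6, s7}
AF ((EX done) | lock): least fixpoint, start Z0 = {s2, s4, s5, s6, s7}, add states with every successor in Z. Z1 = {s0, s1, s2, s4, s5, s6, s7}; fixed.
Sat(AF ((EX done) | lock)) = {s0, s1, s2, s4, s5, s6, s7}
|Sat(AF ((EX done) | lock))| = |{s0, s1, s2, s4, s5, s6, s7}| = 7.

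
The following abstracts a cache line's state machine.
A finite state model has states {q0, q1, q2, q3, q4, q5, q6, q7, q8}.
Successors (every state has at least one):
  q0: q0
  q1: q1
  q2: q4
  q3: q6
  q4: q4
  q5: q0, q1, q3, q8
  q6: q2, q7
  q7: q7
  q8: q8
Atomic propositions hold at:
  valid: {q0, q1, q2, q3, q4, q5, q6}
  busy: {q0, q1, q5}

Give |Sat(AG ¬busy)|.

6

Sat(¬busy) = {q2, q3, q4, q6, q7, q8}
AG ¬busy: greatest fixpoint, start Z0 = {q2, q3, q4, q6, q7, q8}, keep only states in Sat with every successor in Z. Already a fixed point.
Sat(AG ¬busy) = {q2, q3, q4, q6, q7, q8}
|Sat(AG ¬busy)| = |{q2, q3, q4, q6, q7, q8}| = 6.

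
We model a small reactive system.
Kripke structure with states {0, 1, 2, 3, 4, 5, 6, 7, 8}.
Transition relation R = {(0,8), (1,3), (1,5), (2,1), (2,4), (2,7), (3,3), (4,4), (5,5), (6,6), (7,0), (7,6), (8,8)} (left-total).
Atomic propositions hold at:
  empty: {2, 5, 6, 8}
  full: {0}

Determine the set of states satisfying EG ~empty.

Sat(~empty) = {0, 1, 3, 4, 7}
EG ~empty: greatest fixpoint, start Z0 = {0, 1, 3, 4, 7}, keep only states in Sat with some successor in Z. Z1 = {1, 3, 4, 7}; Z2 = {1, 3, 4}; fixed.
Sat(EG ~empty) = {1, 3, 4}

{1, 3, 4}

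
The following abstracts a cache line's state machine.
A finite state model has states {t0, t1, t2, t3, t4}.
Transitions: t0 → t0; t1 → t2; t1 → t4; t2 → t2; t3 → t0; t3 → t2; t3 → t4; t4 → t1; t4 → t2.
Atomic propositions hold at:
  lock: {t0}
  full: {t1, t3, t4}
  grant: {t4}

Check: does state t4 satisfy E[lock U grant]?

Yes

E[lock U grant]: least fixpoint, start Z0 = Sat(grant) = {t4}, add states in Sat(lock) with some successor in Z. Already a fixed point.
Sat(E[lock U grant]) = {t4}
t4 ∈ Sat(E[lock U grant]) = {t4}, so the formula holds at t4.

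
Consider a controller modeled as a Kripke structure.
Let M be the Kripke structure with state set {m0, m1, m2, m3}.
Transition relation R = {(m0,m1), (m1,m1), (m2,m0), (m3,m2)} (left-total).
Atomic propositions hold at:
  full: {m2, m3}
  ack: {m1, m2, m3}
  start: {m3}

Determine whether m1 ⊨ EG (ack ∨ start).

Yes

Sat(ack ∨ start) = {m1, m2, m3}
EG (ack ∨ start): greatest fixpoint, start Z0 = {m1, m2, m3}, keep only states in Sat with some successor in Z. Z1 = {m1, m3}; Z2 = {m1}; fixed.
Sat(EG (ack ∨ start)) = {m1}
m1 ∈ Sat(EG (ack ∨ start)) = {m1}, so the formula holds at m1.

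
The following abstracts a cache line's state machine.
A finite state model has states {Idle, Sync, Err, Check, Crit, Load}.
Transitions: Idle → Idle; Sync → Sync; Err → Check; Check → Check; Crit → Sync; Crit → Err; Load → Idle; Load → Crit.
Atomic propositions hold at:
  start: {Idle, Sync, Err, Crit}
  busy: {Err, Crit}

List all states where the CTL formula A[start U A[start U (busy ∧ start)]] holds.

{Err, Crit}

Sat(busy ∧ start) = {Err, Crit}
A[start U (busy ∧ start)]: least fixpoint, start Z0 = Sat((busy ∧ start)) = {Err, Crit}, add states in Sat(start) with every successor in Z. Already a fixed point.
Sat(A[start U (busy ∧ start)]) = {Err, Crit}
A[start U A[start U (busy ∧ start)]]: least fixpoint, start Z0 = Sat(A[start U (busy ∧ start)]) = {Err, Crit}, add states in Sat(start) with every successor in Z. Already a fixed point.
Sat(A[start U A[start U (busy ∧ start)]]) = {Err, Crit}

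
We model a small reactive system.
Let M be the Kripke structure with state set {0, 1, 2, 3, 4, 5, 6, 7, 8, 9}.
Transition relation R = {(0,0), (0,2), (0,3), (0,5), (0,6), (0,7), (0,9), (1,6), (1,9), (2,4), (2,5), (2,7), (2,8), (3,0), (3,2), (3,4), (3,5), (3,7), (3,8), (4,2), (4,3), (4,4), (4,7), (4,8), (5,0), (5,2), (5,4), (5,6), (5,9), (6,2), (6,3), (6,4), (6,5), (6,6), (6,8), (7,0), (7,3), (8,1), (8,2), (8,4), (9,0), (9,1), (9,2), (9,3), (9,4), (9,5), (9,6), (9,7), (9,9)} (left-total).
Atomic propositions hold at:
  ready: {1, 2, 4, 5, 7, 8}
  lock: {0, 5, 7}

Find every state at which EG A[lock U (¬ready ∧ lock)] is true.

Sat(¬ready) = {0, 3, 6, 9}
Sat(¬ready ∧ lock) = {0}
A[lock U (¬ready ∧ lock)]: least fixpoint, start Z0 = Sat((¬ready ∧ lock)) = {0}, add states in Sat(lock) with every successor in Z. Already a fixed point.
Sat(A[lock U (¬ready ∧ lock)]) = {0}
EG A[lock U (¬ready ∧ lock)]: greatest fixpoint, start Z0 = {0}, keep only states in Sat with some successor in Z. Already a fixed point.
Sat(EG A[lock U (¬ready ∧ lock)]) = {0}

{0}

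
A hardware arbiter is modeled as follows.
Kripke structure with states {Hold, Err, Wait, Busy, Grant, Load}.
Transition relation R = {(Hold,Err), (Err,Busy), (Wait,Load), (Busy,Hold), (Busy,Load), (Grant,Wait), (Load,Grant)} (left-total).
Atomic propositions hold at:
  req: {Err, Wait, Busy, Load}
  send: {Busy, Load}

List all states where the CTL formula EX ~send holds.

Sat(~send) = {Hold, Err, Wait, Grant}
Sat(EX ~send) = {s : some successor in {Hold, Err, Wait, Grant}} = {Hold, Busy, Grant, Load}

{Hold, Busy, Grant, Load}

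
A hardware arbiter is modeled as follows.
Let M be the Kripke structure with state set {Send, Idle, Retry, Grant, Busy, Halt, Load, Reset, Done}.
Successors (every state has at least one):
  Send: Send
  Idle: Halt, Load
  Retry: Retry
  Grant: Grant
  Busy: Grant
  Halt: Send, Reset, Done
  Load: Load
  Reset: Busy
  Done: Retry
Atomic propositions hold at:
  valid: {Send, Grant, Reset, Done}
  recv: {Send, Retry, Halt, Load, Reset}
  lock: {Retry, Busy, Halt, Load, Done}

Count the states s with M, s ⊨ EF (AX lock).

6

Sat(AX lock) = {s : every successor in {Retry, Busy, Halt, Load, Done}} = {Idle, Retry, Load, Reset, Done}
EF (AX lock): least fixpoint, start Z0 = {Idle, Retry, Load, Reset, Done}, add states with some successor in Z. Z1 = {Idle, Retry, Halt, Load, Reset, Done}; fixed.
Sat(EF (AX lock)) = {Idle, Retry, Halt, Load, Reset, Done}
|Sat(EF (AX lock))| = |{Idle, Retry, Halt, Load, Reset, Done}| = 6.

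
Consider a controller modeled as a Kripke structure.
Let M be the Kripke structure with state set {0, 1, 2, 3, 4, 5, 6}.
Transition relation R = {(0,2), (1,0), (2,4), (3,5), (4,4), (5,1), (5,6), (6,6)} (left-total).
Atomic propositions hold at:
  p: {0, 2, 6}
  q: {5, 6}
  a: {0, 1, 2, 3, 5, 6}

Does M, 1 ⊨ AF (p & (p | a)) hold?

Yes

Sat(p | a) = {0, 1, 2, 3, 5, 6}
Sat(p & (p | a)) = {0, 2, 6}
AF (p & (p | a)): least fixpoint, start Z0 = {0, 2, 6}, add states with every successor in Z. Z1 = {0, 1, 2, 6}; Z2 = {0, 1, 2, 5, 6}; Z3 = {0, 1, 2, 3, 5, 6}; fixed.
Sat(AF (p & (p | a))) = {0, 1, 2, 3, 5, 6}
1 ∈ Sat(AF (p & (p | a))) = {0, 1, 2, 3, 5, 6}, so the formula holds at 1.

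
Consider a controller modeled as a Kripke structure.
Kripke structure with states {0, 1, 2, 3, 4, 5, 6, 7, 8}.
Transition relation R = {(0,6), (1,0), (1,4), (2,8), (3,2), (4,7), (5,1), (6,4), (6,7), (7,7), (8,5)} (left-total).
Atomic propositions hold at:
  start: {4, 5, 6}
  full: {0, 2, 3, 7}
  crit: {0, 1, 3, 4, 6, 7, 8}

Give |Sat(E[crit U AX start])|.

Sat(AX start) = {s : every successor in {4, 5, 6}} = {0, 8}
E[crit U AX start]: least fixpoint, start Z0 = Sat(AX start) = {0, 8}, add states in Sat(crit) with some successor in Z. Z1 = {0, 1, 8}; fixed.
Sat(E[crit U AX start]) = {0, 1, 8}
|Sat(E[crit U AX start])| = |{0, 1, 8}| = 3.

3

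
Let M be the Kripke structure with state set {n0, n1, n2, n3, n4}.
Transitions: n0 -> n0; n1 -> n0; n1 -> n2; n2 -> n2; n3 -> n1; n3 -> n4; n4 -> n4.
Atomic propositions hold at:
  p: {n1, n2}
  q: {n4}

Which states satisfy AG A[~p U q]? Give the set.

Sat(~p) = {n0, n3, n4}
A[~p U q]: least fixpoint, start Z0 = Sat(q) = {n4}, add states in Sat(~p) with every successor in Z. Already a fixed point.
Sat(A[~p U q]) = {n4}
AG A[~p U q]: greatest fixpoint, start Z0 = {n4}, keep only states in Sat with every successor in Z. Already a fixed point.
Sat(AG A[~p U q]) = {n4}

{n4}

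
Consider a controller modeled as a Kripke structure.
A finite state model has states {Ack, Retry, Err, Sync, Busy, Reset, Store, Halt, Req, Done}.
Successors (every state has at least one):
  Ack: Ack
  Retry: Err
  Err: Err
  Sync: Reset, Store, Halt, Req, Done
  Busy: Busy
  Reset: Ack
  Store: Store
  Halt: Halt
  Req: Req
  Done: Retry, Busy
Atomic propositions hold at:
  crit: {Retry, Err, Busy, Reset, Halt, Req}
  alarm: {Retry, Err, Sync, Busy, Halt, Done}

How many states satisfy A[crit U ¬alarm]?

Sat(¬alarm) = {Ack, Reset, Store, Req}
A[crit U ¬alarm]: least fixpoint, start Z0 = Sat(¬alarm) = {Ack, Reset, Store, Req}, add states in Sat(crit) with every successor in Z. Already a fixed point.
Sat(A[crit U ¬alarm]) = {Ack, Reset, Store, Req}
|Sat(A[crit U ¬alarm])| = |{Ack, Reset, Store, Req}| = 4.

4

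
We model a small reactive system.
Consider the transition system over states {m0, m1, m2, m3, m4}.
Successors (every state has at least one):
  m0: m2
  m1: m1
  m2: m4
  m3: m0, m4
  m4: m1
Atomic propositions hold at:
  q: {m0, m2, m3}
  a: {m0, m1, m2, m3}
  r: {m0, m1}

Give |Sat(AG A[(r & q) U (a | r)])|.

1

Sat(r & q) = {m0}
Sat(a | r) = {m0, m1, m2, m3}
A[(r & q) U (a | r)]: least fixpoint, start Z0 = Sat((a | r)) = {m0, m1, m2, m3}, add states in Sat(r & q) with every successor in Z. Already a fixed point.
Sat(A[(r & q) U (a | r)]) = {m0, m1, m2, m3}
AG A[(r & q) U (a | r)]: greatest fixpoint, start Z0 = {m0, m1, m2, m3}, keep only states in Sat with every successor in Z. Z1 = {m0, m1}; Z2 = {m1}; fixed.
Sat(AG A[(r & q) U (a | r)]) = {m1}
|Sat(AG A[(r & q) U (a | r)])| = |{m1}| = 1.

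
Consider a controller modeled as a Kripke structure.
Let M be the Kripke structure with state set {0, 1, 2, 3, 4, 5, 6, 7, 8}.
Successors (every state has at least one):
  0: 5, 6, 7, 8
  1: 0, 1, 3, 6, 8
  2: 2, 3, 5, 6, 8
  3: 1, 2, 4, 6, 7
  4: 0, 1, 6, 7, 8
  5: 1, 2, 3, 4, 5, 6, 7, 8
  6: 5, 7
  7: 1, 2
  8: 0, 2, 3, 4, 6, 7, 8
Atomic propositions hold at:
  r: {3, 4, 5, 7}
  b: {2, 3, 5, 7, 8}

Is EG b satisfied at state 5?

Yes

EG b: greatest fixpoint, start Z0 = {2, 3, 5, 7, 8}, keep only states in Sat with some successor in Z. Already a fixed point.
Sat(EG b) = {2, 3, 5, 7, 8}
5 ∈ Sat(EG b) = {2, 3, 5, 7, 8}, so the formula holds at 5.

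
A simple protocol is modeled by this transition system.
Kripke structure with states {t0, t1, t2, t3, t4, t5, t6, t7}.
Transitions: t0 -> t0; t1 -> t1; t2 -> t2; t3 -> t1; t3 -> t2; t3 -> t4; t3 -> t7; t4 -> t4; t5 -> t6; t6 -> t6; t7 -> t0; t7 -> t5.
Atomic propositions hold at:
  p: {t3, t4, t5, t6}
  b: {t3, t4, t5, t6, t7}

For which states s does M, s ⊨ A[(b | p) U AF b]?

Sat(b | p) = {t3, t4, t5, t6, t7}
AF b: least fixpoint, start Z0 = {t3, t4, t5, t6, t7}, add states with every successor in Z. Already a fixed point.
Sat(AF b) = {t3, t4, t5, t6, t7}
A[(b | p) U AF b]: least fixpoint, start Z0 = Sat(AF b) = {t3, t4, t5, t6, t7}, add states in Sat(b | p) with every successor in Z. Already a fixed point.
Sat(A[(b | p) U AF b]) = {t3, t4, t5, t6, t7}

{t3, t4, t5, t6, t7}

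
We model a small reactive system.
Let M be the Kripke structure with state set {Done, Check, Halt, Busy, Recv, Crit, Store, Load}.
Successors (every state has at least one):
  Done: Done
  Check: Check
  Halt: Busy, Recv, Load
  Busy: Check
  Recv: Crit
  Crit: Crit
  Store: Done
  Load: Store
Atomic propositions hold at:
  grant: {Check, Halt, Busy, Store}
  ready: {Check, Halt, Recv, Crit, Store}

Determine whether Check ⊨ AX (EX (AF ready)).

AF ready: least fixpoint, start Z0 = {Check, Halt, Recv, Crit, Store}, add states with every successor in Z. Z1 = {Check, Halt, Busy, Recv, Crit, Store, Load}; fixed.
Sat(AF ready) = {Check, Halt, Busy, Recv, Crit, Store, Load}
Sat(EX (AF ready)) = {s : some successor in {Check, Halt, Busy, Recv, Crit, Store, Load}} = {Check, Halt, Busy, Recv, Crit, Load}
Sat(AX (EX (AF ready))) = {s : every successor in {Check, Halt, Busy, Recv, Crit, Load}} = {Check, Halt, Busy, Recv, Crit}
Check ∈ Sat(AX (EX (AF ready))) = {Check, Halt, Busy, Recv, Crit}, so the formula holds at Check.

Yes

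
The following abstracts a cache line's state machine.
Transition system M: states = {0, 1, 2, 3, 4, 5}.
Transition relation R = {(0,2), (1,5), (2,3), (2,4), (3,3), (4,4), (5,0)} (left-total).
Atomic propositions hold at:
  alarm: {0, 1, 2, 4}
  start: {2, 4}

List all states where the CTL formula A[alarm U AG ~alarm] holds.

Sat(~alarm) = {3, 5}
AG ~alarm: greatest fixpoint, start Z0 = {3, 5}, keep only states in Sat with every successor in Z. Z1 = {3}; fixed.
Sat(AG ~alarm) = {3}
A[alarm U AG ~alarm]: least fixpoint, start Z0 = Sat(AG ~alarm) = {3}, add states in Sat(alarm) with every successor in Z. Already a fixed point.
Sat(A[alarm U AG ~alarm]) = {3}

{3}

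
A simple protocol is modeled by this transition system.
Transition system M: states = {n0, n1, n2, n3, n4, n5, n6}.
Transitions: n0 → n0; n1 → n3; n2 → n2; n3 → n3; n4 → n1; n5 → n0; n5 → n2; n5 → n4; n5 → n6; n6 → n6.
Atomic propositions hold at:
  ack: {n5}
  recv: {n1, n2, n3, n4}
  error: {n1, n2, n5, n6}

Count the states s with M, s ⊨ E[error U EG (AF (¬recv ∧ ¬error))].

Sat(¬recv) = {n0, n5, n6}
Sat(¬error) = {n0, n3, n4}
Sat(¬recv ∧ ¬error) = {n0}
AF (¬recv ∧ ¬error): least fixpoint, start Z0 = {n0}, add states with every successor in Z. Already a fixed point.
Sat(AF (¬recv ∧ ¬error)) = {n0}
EG (AF (¬recv ∧ ¬error)): greatest fixpoint, start Z0 = {n0}, keep only states in Sat with some successor in Z. Already a fixed point.
Sat(EG (AF (¬recv ∧ ¬error))) = {n0}
E[error U EG (AF (¬recv ∧ ¬error))]: least fixpoint, start Z0 = Sat(EG (AF (¬recv ∧ ¬error))) = {n0}, add states in Sat(error) with some successor in Z. Z1 = {n0, n5}; fixed.
Sat(E[error U EG (AF (¬recv ∧ ¬error))]) = {n0, n5}
|Sat(E[error U EG (AF (¬recv ∧ ¬error))])| = |{n0, n5}| = 2.

2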